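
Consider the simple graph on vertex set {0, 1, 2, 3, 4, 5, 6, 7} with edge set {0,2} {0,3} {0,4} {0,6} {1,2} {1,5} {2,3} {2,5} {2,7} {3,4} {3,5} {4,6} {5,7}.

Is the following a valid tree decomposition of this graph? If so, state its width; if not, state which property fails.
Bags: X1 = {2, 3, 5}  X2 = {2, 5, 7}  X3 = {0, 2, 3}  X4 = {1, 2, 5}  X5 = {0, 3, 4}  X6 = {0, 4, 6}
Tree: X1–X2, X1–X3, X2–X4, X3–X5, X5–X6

Every vertex of G appears in some bag (union = {0, 1, 2, 3, 4, 5, 6, 7}); every edge is covered by a bag; and for each vertex v the set of bags containing v is connected in the bag tree. The decomposition is therefore valid. The largest bag has 3 vertices, so the width is 2.

Yes; width 2.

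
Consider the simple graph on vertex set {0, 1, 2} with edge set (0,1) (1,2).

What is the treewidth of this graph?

A width-1 tree decomposition is:
Bags: B1 = {0, 1}  B2 = {1, 2}
Tree: B1–B2
Every bag has size at most 2, so the width is 2 − 1 = 1 and tw(G) ≤ 1. G has an edge, so its treewidth is at least 1. The upper and lower bounds meet at 1, so that is the treewidth.

1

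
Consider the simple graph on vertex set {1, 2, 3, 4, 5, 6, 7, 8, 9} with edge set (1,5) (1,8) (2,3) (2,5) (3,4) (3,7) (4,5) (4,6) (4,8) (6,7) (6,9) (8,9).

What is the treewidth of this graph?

3

A width-3 tree decomposition is:
Bags: B1 = {1, 2, 5, 8}  B2 = {2, 4, 5, 8}  B3 = {2, 3, 4, 8}  B4 = {3, 4, 8, 9}  B5 = {3, 4, 6, 9}  B6 = {3, 6, 7, 9}
Tree: B1–B2, B2–B3, B3–B4, B4–B5, B5–B6
Each bag holds 4 vertices, so the decomposition has width 3, which upper-bounds the treewidth. For the lower bound: the 4 vertex sets {1,2,5}, {8}, {4}, {3,6,7,9} are disjoint, each induces a connected subgraph, and every pair is joined by at least one edge of G. Contracting each set to a single vertex therefore yields K_{4} as a minor, and since treewidth is minor-monotone, tw(G) ≥ tw(K_{4}) = 3. Hence tw(G) = 3 exactly.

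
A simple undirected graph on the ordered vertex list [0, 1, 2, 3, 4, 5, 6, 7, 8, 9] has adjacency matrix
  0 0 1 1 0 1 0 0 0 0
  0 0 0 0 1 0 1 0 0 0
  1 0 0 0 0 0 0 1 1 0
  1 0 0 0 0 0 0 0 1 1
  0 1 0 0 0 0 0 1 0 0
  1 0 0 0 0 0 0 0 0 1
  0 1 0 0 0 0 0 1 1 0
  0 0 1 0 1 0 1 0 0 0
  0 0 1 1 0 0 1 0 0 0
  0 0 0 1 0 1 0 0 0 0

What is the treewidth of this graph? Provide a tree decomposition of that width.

Every bag has size at most 3, so the width is 3 − 1 = 2 and tw(G) ≤ 2. The edges 9–5–0–3–9 form a cycle, so G is not a tree and its treewidth is at least 2. Therefore the treewidth is 2.

Treewidth 2.
One optimal decomposition is:
Bags: B1 = {3, 5, 9}  B2 = {0, 3, 5}  B3 = {0, 3, 8}  B4 = {0, 2, 8}  B5 = {2, 6, 8}  B6 = {2, 6, 7}  B7 = {1, 6, 7}  B8 = {1, 4, 7}
Tree: B1–B2, B2–B3, B3–B4, B4–B5, B5–B6, B6–B7, B7–B8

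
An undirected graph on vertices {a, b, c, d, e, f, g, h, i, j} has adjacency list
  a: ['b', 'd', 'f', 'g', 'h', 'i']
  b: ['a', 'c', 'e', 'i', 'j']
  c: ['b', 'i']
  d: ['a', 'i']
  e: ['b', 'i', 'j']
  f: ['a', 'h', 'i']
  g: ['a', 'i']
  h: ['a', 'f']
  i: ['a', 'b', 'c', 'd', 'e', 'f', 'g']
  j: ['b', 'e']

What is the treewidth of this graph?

A width-2 tree decomposition is:
Bags: B1 = {a, b, i}  B2 = {a, f, i}  B3 = {b, c, i}  B4 = {a, d, i}  B5 = {a, f, h}  B6 = {a, g, i}  B7 = {b, e, i}  B8 = {b, e, j}
Tree: B1–B2, B1–B3, B2–B4, B2–B5, B4–B6, B3–B7, B7–B8
Each bag holds 3 vertices, so the decomposition has width 2, which upper-bounds the treewidth. On the other hand G contains the 3-clique {b, e, j}. A clique must lie in a single bag of any decomposition, so no decomposition can have width below 2. Hence tw(G) = 2 exactly.

2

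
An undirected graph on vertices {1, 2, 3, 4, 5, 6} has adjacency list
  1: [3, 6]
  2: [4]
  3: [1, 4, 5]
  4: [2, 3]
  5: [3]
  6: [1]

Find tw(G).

1

A width-1 tree decomposition is:
Bags: B1 = {3, 4}  B2 = {3, 5}  B3 = {1, 3}  B4 = {2, 4}  B5 = {1, 6}
Tree: B1–B2, B2–B3, B1–B4, B3–B5
Each bag holds 2 vertices, so the decomposition has width 1, which upper-bounds the treewidth. Any graph with an edge has treewidth ≥ 1, and G has the edge 3–4. Hence tw(G) = 1 exactly.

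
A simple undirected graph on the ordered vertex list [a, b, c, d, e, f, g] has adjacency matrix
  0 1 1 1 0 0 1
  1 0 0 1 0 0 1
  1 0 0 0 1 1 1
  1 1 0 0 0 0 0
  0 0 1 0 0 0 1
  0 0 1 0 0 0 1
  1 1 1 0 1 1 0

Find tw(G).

A width-2 tree decomposition is:
Bags: B1 = {a, b, g}  B2 = {a, c, g}  B3 = {a, b, d}  B4 = {c, f, g}  B5 = {c, e, g}
Tree: B1–B2, B1–B3, B2–B4, B2–B5
Each bag holds 3 vertices, so the decomposition has width 2, which upper-bounds the treewidth. On the other hand G contains the 3-clique {a, b, d}. A clique must lie in a single bag of any decomposition, so no decomposition can have width below 2. Therefore the treewidth is 2.

2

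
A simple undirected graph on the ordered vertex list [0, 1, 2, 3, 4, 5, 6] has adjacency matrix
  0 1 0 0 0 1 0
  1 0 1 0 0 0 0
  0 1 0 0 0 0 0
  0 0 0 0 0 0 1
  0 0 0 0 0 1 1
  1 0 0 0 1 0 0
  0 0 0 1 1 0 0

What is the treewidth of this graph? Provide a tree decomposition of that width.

Treewidth 1.
One optimal decomposition is:
Bags: B1 = {3, 6}  B2 = {4, 6}  B3 = {4, 5}  B4 = {0, 5}  B5 = {0, 1}  B6 = {1, 2}
Tree: B1–B2, B2–B3, B3–B4, B4–B5, B5–B6

Every bag has size at most 2, so the width is 2 − 1 = 1 and tw(G) ≤ 1. Since G has at least one edge (e.g. 3–6), it is not an edgeless graph, so tw(G) ≥ 1. Combining the bounds, tw(G) = 1.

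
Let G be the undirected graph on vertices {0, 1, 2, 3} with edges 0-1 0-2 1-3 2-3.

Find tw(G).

2

A width-2 tree decomposition is:
Bags: B1 = {1, 2, 3}  B2 = {0, 1, 2}
Tree: B1–B2
Each bag holds 3 vertices, so the decomposition has width 2, which upper-bounds the treewidth. For the lower bound, G contains the cycle 1–3–2–0–1, so G is not a forest; only forests have treewidth ≤ 1, hence tw(G) ≥ 2. Therefore the treewidth is 2.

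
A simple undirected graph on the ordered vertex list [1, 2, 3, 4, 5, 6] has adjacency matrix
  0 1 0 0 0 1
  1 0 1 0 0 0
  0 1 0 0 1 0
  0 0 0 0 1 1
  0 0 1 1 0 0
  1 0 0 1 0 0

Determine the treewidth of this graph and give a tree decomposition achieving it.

Treewidth 2.
One optimal decomposition is:
Bags: B1 = {1, 2, 6}  B2 = {2, 4, 6}  B3 = {2, 4, 5}  B4 = {2, 3, 5}
Tree: B1–B2, B2–B3, B3–B4

Every bag has size at most 3, so the width is 3 − 1 = 2 and tw(G) ≤ 2. The edges 2–1–6–4–5–3–2 form a cycle, so G is not a tree and its treewidth is at least 2. The upper and lower bounds meet at 2, so that is the treewidth.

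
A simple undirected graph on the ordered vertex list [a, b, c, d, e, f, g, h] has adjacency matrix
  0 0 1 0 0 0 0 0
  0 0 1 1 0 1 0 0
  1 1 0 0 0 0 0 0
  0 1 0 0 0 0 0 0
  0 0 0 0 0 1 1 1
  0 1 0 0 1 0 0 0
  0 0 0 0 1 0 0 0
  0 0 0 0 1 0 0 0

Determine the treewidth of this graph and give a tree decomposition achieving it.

Treewidth 1.
One optimal decomposition is:
Bags: B1 = {e, f}  B2 = {b, f}  B3 = {b, d}  B4 = {b, c}  B5 = {e, g}  B6 = {a, c}  B7 = {e, h}
Tree: B1–B2, B2–B3, B2–B4, B1–B5, B4–B6, B5–B7

The largest bag has 2 vertices, giving width 1; this decomposition certifies tw(G) ≤ 1. Any graph with an edge has treewidth ≥ 1, and G has the edge f–e. Therefore the treewidth is 1.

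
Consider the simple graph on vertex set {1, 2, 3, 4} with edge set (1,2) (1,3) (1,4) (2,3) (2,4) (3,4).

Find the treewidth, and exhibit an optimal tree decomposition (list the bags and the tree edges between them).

Treewidth 3.
One optimal decomposition is:
Bags: B1 = {1, 2, 3, 4}
Tree: (single bag)

A single bag containing all 4 vertices is trivially a valid decomposition of width 3. For the lower bound, the 4 vertices {1, 2, 3, 4} are pairwise adjacent, and any tree decomposition puts a clique entirely inside one bag — forcing width ≥ 3. Hence tw(G) = 3 exactly.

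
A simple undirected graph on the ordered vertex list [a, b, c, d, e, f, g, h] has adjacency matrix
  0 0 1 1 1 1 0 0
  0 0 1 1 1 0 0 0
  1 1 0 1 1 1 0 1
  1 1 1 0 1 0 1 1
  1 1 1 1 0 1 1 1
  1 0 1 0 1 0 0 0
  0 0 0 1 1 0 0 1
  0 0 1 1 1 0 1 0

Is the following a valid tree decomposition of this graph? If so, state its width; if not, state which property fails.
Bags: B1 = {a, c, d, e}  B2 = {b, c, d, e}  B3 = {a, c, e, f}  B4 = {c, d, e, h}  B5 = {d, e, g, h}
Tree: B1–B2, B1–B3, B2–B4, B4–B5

Vertex coverage: the bags together contain {a, b, c, d, e, f, g, h}, the full vertex set. Edge coverage: each edge of G has both endpoints in at least one bag. Running intersection: for every vertex, the bags containing it form a connected subtree. All three properties hold, so this is a valid tree decomposition of width max|bag| − 1 = 3, and hence tw(G) ≤ 3.

Yes; width 3.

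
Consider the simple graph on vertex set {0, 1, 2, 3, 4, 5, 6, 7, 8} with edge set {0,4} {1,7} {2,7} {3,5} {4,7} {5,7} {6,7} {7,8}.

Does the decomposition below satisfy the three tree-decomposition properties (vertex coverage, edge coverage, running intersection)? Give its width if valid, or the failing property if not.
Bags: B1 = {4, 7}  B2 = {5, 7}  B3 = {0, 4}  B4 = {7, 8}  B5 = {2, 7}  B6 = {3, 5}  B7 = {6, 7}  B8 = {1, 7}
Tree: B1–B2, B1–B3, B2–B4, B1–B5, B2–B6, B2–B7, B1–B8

Yes; width 1.

Vertex coverage: the bags together contain {0, 1, 2, 3, 4, 5, 6, 7, 8}, the full vertex set. Edge coverage: each edge of G has both endpoints in at least one bag. Running intersection: for every vertex, the bags containing it form a connected subtree. All three properties hold, so this is a valid tree decomposition of width max|bag| − 1 = 1, and hence tw(G) ≤ 1.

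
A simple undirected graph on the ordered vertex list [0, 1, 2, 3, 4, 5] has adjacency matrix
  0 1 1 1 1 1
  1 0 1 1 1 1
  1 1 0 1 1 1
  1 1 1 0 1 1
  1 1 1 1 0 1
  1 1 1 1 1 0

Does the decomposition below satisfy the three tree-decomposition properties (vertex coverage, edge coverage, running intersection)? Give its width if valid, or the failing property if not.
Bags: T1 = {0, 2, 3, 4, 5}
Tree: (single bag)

No — vertex 1 appears in no bag.

A tree decomposition must satisfy three properties: every vertex lies in some bag; for every edge, both endpoints lie together in some bag; and for every vertex, the bags containing it form a connected subtree. Here vertex 1 appears in no bag, so the decomposition is invalid.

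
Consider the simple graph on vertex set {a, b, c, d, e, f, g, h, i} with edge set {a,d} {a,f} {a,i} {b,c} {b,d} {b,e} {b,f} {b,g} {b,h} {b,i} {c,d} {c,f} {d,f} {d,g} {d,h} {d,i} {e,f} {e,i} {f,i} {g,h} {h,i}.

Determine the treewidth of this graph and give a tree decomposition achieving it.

Every bag has size at most 4, so the width is 4 − 1 = 3 and tw(G) ≤ 3. For the lower bound, the 4 vertices {a, d, f, i} are pairwise adjacent, and any tree decomposition puts a clique entirely inside one bag — forcing width ≥ 3. Therefore the treewidth is 3.

Treewidth 3.
Bags: B1 = {b, d, h, i}  B2 = {b, d, g, h}  B3 = {b, d, f, i}  B4 = {a, d, f, i}  B5 = {b, c, d, f}  B6 = {b, e, f, i}
Tree: B1–B2, B1–B3, B3–B4, B3–B5, B3–B6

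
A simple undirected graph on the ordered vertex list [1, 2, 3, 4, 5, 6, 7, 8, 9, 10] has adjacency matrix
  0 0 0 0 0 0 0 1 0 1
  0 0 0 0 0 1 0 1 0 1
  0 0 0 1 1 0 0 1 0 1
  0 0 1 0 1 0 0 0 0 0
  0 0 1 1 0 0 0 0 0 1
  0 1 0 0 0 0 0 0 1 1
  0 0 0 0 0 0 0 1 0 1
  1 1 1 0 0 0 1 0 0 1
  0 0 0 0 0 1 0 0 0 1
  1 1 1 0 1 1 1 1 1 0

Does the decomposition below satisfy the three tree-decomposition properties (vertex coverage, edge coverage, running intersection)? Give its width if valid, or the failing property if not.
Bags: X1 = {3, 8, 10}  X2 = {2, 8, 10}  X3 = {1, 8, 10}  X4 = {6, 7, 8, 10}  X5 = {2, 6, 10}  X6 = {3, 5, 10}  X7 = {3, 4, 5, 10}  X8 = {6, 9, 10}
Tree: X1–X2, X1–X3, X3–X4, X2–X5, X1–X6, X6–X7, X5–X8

No — bags containing vertex 6 are not connected in the tree.

A tree decomposition must satisfy three properties: every vertex lies in some bag; for every edge, both endpoints lie together in some bag; and for every vertex, the bags containing it form a connected subtree. Here bags containing vertex 6 are not connected in the tree, so the decomposition is invalid.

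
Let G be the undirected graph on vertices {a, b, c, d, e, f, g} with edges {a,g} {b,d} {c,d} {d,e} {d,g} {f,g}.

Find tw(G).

1

A width-1 tree decomposition is:
Bags: B1 = {d, g}  B2 = {f, g}  B3 = {d, e}  B4 = {a, g}  B5 = {b, d}  B6 = {c, d}
Tree: B1–B2, B1–B3, B1–B4, B3–B5, B5–B6
Every bag has size at most 2, so the width is 2 − 1 = 1 and tw(G) ≤ 1. Since G has at least one edge (e.g. d–g), it is not an edgeless graph, so tw(G) ≥ 1. Hence tw(G) = 1 exactly.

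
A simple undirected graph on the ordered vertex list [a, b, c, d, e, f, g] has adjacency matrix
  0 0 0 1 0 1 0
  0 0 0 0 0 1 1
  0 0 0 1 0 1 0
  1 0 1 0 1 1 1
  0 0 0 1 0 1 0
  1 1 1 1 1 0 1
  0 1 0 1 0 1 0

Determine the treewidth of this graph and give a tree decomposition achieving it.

Treewidth 2.
One optimal decomposition is:
Bags: B1 = {d, f, g}  B2 = {d, e, f}  B3 = {b, f, g}  B4 = {a, d, f}  B5 = {c, d, f}
Tree: B1–B2, B1–B3, B2–B4, B4–B5

Every bag has size at most 3, so the width is 3 − 1 = 2 and tw(G) ≤ 2. On the other hand G contains the 3-clique {d, f, g}. A clique must lie in a single bag of any decomposition, so no decomposition can have width below 2. Hence tw(G) = 2 exactly.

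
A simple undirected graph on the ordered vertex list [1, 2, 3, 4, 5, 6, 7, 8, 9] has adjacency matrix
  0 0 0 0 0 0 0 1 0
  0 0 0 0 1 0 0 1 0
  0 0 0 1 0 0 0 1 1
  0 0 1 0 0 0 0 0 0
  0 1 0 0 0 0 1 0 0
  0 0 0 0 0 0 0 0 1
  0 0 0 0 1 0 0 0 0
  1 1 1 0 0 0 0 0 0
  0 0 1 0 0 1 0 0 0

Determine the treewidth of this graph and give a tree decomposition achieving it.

Treewidth 1.
Bags: B1 = {3, 8}  B2 = {2, 8}  B3 = {2, 5}  B4 = {5, 7}  B5 = {3, 9}  B6 = {1, 8}  B7 = {3, 4}  B8 = {6, 9}
Tree: B1–B2, B2–B3, B3–B4, B1–B5, B1–B6, B1–B7, B5–B8

Every bag has size at most 2, so the width is 2 − 1 = 1 and tw(G) ≤ 1. Since G has at least one edge (e.g. 3–8), it is not an edgeless graph, so tw(G) ≥ 1. Combining the bounds, tw(G) = 1.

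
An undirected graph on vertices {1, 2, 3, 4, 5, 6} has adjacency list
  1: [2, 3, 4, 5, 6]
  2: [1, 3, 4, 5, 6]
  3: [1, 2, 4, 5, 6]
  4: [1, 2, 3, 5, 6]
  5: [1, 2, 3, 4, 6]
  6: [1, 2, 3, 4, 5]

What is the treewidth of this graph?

A width-5 tree decomposition is:
Bags: B1 = {1, 2, 3, 4, 5, 6}
Tree: (single bag)
A single bag containing all 6 vertices is trivially a valid decomposition of width 5. For the lower bound, the 6 vertices {1, 2, 3, 4, 5, 6} are pairwise adjacent, and any tree decomposition puts a clique entirely inside one bag — forcing width ≥ 5. Combining the bounds, tw(G) = 5.

5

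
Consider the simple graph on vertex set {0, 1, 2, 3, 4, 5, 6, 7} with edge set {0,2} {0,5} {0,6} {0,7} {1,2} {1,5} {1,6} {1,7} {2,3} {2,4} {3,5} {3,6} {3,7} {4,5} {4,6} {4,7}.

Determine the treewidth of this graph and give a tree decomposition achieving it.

Each bag holds 5 vertices, so the decomposition has width 4, which upper-bounds the treewidth. For the lower bound: the 5 vertex sets {0,2}, {4,7}, {1,5}, {6}, {3} are disjoint, each induces a connected subgraph, and every pair is joined by at least one edge of G. Contracting each set to a single vertex therefore yields K_{5} as a minor, and since treewidth is minor-monotone, tw(G) ≥ tw(K_{5}) = 4. Hence tw(G) = 4 exactly.

Treewidth 4.
Bags: B1 = {0, 2, 5, 6, 7}  B2 = {2, 4, 5, 6, 7}  B3 = {1, 2, 5, 6, 7}  B4 = {2, 3, 5, 6, 7}
Tree: B1–B2, B2–B3, B3–B4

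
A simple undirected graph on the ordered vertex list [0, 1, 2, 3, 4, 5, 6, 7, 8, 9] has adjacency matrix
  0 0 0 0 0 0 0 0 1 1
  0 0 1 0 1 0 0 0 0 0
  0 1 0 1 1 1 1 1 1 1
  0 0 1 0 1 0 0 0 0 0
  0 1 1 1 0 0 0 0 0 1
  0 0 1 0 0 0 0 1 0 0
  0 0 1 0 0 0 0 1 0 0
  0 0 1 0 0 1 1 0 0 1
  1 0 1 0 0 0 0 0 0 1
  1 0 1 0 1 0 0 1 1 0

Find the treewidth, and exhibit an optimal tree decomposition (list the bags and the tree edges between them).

Each bag holds 3 vertices, so the decomposition has width 2, which upper-bounds the treewidth. For the lower bound, the 3 vertices {0, 8, 9} are pairwise adjacent, and any tree decomposition puts a clique entirely inside one bag — forcing width ≥ 2. Therefore the treewidth is 2.

Treewidth 2.
Bags: B1 = {2, 8, 9}  B2 = {2, 7, 9}  B3 = {2, 5, 7}  B4 = {2, 4, 9}  B5 = {2, 3, 4}  B6 = {0, 8, 9}  B7 = {2, 6, 7}  B8 = {1, 2, 4}
Tree: B1–B2, B2–B3, B1–B4, B4–B5, B1–B6, B3–B7, B5–B8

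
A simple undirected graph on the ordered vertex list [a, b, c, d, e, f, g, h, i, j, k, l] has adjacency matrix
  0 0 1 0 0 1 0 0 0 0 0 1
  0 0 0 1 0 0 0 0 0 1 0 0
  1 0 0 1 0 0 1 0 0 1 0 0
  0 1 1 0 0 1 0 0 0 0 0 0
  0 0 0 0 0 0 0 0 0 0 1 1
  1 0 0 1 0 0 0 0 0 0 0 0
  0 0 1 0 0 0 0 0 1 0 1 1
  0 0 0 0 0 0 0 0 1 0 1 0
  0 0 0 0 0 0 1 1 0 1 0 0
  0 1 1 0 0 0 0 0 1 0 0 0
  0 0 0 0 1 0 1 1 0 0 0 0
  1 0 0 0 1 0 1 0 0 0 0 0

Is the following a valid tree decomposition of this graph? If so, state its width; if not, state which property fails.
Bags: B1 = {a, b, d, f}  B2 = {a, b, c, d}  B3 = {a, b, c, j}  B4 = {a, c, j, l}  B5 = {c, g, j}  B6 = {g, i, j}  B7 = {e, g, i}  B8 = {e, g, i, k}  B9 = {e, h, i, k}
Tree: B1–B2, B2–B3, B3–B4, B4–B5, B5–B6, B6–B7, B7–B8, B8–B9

No — edge (l,g) lies in no bag.

A tree decomposition must satisfy three properties: every vertex lies in some bag; for every edge, both endpoints lie together in some bag; and for every vertex, the bags containing it form a connected subtree. Here edge (l,g) lies in no bag, so the decomposition is invalid.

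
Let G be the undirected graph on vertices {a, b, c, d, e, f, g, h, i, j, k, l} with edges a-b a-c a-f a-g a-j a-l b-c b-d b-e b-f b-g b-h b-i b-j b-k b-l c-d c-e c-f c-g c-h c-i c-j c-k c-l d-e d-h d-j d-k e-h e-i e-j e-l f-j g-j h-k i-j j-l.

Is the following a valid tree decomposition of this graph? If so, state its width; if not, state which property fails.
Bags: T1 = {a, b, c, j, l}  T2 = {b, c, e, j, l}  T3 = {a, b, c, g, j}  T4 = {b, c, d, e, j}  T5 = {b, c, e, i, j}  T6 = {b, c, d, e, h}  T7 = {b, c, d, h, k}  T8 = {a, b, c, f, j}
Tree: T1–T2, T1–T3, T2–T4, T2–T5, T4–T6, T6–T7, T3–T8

Yes; width 4.

Vertex coverage: the bags together contain {a, b, c, d, e, f, g, h, i, j, k, l}, the full vertex set. Edge coverage: each edge of G has both endpoints in at least one bag. Running intersection: for every vertex, the bags containing it form a connected subtree. All three properties hold, so this is a valid tree decomposition of width max|bag| − 1 = 4, and hence tw(G) ≤ 4.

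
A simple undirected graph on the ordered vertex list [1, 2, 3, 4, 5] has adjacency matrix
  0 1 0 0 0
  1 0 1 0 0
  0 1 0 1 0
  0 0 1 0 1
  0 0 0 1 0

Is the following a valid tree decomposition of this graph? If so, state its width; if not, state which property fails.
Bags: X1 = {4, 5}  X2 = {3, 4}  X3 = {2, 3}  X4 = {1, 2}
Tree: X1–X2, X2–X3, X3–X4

Yes; width 1.

Vertex coverage: the bags together contain {1, 2, 3, 4, 5}, the full vertex set. Edge coverage: each edge of G has both endpoints in at least one bag. Running intersection: for every vertex, the bags containing it form a connected subtree. All three properties hold, so this is a valid tree decomposition of width max|bag| − 1 = 1, and hence tw(G) ≤ 1.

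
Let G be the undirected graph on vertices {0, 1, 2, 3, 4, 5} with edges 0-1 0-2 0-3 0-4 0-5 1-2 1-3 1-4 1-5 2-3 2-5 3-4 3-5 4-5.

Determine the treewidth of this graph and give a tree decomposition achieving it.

The largest bag has 5 vertices, giving width 4; this decomposition certifies tw(G) ≤ 4. For the lower bound, the 5 vertices {0, 1, 2, 3, 5} are pairwise adjacent, and any tree decomposition puts a clique entirely inside one bag — forcing width ≥ 4. Combining the bounds, tw(G) = 4.

Treewidth 4.
One such decomposition:
Bags: B1 = {0, 1, 2, 3, 5}  B2 = {0, 1, 3, 4, 5}
Tree: B1–B2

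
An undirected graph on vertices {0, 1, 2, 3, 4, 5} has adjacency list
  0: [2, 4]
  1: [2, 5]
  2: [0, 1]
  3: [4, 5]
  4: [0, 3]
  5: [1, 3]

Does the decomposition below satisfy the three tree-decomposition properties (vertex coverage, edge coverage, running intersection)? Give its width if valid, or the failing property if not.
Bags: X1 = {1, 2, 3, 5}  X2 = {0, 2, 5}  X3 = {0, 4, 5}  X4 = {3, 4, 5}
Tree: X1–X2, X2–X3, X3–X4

A tree decomposition must satisfy three properties: every vertex lies in some bag; for every edge, both endpoints lie together in some bag; and for every vertex, the bags containing it form a connected subtree. Here bags containing vertex 3 are not connected in the tree, so the decomposition is invalid.

No — bags containing vertex 3 are not connected in the tree.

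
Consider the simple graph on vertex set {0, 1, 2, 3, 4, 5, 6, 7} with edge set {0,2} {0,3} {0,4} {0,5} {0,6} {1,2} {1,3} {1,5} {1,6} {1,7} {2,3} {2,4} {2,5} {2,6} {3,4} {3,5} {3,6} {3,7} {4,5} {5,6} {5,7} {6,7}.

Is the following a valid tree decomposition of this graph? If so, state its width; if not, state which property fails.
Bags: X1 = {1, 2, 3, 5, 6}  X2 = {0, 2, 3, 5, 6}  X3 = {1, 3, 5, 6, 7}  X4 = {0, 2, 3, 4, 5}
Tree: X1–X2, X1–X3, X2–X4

Checking the three conditions: (i) the bags cover all of {0, 1, 2, 3, 4, 5, 6, 7}; (ii) for each edge, some bag contains both endpoints; (iii) the bags containing any fixed vertex form a subtree. All hold, so the decomposition is valid with width 5 − 1 = 4.

Yes; width 4.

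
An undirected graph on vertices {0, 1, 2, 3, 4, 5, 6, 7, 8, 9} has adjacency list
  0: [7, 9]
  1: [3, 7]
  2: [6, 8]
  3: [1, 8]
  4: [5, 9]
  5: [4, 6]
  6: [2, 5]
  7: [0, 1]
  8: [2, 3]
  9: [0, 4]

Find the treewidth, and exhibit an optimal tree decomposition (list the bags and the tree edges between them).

Each bag holds 3 vertices, so the decomposition has width 2, which upper-bounds the treewidth. The edges 9–0–7–1–3–8–2–6–5–4–9 form a cycle, so G is not a tree and its treewidth is at least 2. Hence tw(G) = 2 exactly.

Treewidth 2.
One such decomposition:
Bags: B1 = {0, 7, 9}  B2 = {1, 7, 9}  B3 = {1, 3, 9}  B4 = {3, 8, 9}  B5 = {2, 8, 9}  B6 = {2, 6, 9}  B7 = {5, 6, 9}  B8 = {4, 5, 9}
Tree: B1–B2, B2–B3, B3–B4, B4–B5, B5–B6, B6–B7, B7–B8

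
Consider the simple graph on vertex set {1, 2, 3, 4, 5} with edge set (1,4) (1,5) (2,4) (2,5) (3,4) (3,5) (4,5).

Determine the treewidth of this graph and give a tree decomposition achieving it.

Every bag has size at most 3, so the width is 3 − 1 = 2 and tw(G) ≤ 2. Conversely, {1, 4, 5} is a clique of size 3, and the vertices of any clique must share a bag in every tree decomposition; so some bag has ≥ 3 vertices and tw(G) ≥ 2. The upper and lower bounds meet at 2, so that is the treewidth.

Treewidth 2.
Bags: B1 = {2, 4, 5}  B2 = {1, 4, 5}  B3 = {3, 4, 5}
Tree: B1–B2, B2–B3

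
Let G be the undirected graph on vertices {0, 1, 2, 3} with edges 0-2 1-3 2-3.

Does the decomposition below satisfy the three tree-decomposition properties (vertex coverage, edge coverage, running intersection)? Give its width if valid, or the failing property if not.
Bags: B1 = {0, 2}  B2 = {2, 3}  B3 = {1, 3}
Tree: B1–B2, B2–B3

Yes; width 1.

Every vertex of G appears in some bag (union = {0, 1, 2, 3}); every edge is covered by a bag; and for each vertex v the set of bags containing v is connected in the bag tree. The decomposition is therefore valid. The largest bag has 2 vertices, so the width is 1.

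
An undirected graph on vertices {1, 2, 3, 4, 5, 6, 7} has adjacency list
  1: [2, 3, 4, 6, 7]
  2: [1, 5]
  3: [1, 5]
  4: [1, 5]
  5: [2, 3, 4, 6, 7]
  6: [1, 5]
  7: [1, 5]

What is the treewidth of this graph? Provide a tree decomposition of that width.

Treewidth 2.
Bags: B1 = {1, 5, 7}  B2 = {1, 4, 5}  B3 = {1, 3, 5}  B4 = {1, 2, 5}  B5 = {1, 5, 6}
Tree: B1–B2, B2–B3, B3–B4, B4–B5

Every bag has size at most 3, so the width is 3 − 1 = 2 and tw(G) ≤ 2. For the lower bound, G contains the cycle 5–7–1–4–5, so G is not a forest; only forests have treewidth ≤ 1, hence tw(G) ≥ 2. Combining the bounds, tw(G) = 2.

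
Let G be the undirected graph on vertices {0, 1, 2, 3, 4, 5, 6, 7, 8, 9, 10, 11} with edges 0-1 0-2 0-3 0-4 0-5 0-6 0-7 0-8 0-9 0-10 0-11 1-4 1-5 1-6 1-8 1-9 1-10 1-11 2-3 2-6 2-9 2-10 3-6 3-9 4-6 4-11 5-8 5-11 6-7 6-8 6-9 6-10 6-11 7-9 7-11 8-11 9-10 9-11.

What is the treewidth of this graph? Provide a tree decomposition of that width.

Treewidth 4.
One such decomposition:
Bags: B1 = {0, 1, 6, 9, 11}  B2 = {0, 1, 4, 6, 11}  B3 = {0, 1, 6, 8, 11}  B4 = {0, 1, 6, 9, 10}  B5 = {0, 6, 7, 9, 11}  B6 = {0, 2, 6, 9, 10}  B7 = {0, 1, 5, 8, 11}  B8 = {0, 2, 3, 6, 9}
Tree: B1–B2, B2–B3, B1–B4, B1–B5, B4–B6, B3–B7, B6–B8

The largest bag has 5 vertices, giving width 4; this decomposition certifies tw(G) ≤ 4. For the lower bound, the 5 vertices {0, 1, 5, 8, 11} are pairwise adjacent, and any tree decomposition puts a clique entirely inside one bag — forcing width ≥ 4. Combining the bounds, tw(G) = 4.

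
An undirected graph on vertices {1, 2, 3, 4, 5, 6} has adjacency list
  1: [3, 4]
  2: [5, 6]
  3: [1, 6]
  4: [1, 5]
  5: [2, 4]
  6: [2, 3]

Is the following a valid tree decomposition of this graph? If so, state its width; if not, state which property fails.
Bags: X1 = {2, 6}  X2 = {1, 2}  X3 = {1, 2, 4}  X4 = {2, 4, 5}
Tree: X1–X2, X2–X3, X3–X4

A tree decomposition must satisfy three properties: every vertex lies in some bag; for every edge, both endpoints lie together in some bag; and for every vertex, the bags containing it form a connected subtree. Here vertex 3 appears in no bag, so the decomposition is invalid.

No — vertex 3 appears in no bag.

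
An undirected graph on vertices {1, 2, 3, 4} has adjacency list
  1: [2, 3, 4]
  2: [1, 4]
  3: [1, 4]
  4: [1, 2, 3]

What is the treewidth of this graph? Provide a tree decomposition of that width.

Every bag has size at most 3, so the width is 3 − 1 = 2 and tw(G) ≤ 2. Conversely, {1, 2, 4} is a clique of size 3, and the vertices of any clique must share a bag in every tree decomposition; so some bag has ≥ 3 vertices and tw(G) ≥ 2. The upper and lower bounds meet at 2, so that is the treewidth.

Treewidth 2.
Bags: B1 = {1, 2, 4}  B2 = {1, 3, 4}
Tree: B1–B2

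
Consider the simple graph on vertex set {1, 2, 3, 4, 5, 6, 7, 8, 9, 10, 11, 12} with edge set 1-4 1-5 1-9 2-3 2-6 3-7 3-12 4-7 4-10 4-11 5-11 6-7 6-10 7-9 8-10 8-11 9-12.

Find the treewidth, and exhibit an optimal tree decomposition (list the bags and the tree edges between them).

Treewidth 3.
Bags: B1 = {1, 5, 8, 11}  B2 = {1, 4, 8, 11}  B3 = {1, 4, 8, 10}  B4 = {1, 4, 9, 10}  B5 = {4, 7, 9, 10}  B6 = {6, 7, 9, 10}  B7 = {6, 7, 9, 12}  B8 = {3, 6, 7, 12}  B9 = {2, 3, 6, 12}
Tree: B1–B2, B2–B3, B3–B4, B4–B5, B5–B6, B6–B7, B7–B8, B8–B9

The largest bag has 4 vertices, giving width 3; this decomposition certifies tw(G) ≤ 3. For the lower bound: the 4 vertex sets {5,8,11}, {1}, {4}, {6,7,9,10} are disjoint, each induces a connected subgraph, and every pair is joined by at least one edge of G. Contracting each set to a single vertex therefore yields K_{4} as a minor, and since treewidth is minor-monotone, tw(G) ≥ tw(K_{4}) = 3. Therefore the treewidth is 3.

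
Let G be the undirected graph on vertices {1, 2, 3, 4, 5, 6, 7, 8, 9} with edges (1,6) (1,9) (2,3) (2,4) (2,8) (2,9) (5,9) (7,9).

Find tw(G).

1

A width-1 tree decomposition is:
Bags: B1 = {2, 9}  B2 = {1, 9}  B3 = {2, 4}  B4 = {2, 8}  B5 = {5, 9}  B6 = {2, 3}  B7 = {7, 9}  B8 = {1, 6}
Tree: B1–B2, B1–B3, B1–B4, B1–B5, B4–B6, B5–B7, B2–B8
Every bag has size at most 2, so the width is 2 − 1 = 1 and tw(G) ≤ 1. G has an edge, so its treewidth is at least 1. Combining the bounds, tw(G) = 1.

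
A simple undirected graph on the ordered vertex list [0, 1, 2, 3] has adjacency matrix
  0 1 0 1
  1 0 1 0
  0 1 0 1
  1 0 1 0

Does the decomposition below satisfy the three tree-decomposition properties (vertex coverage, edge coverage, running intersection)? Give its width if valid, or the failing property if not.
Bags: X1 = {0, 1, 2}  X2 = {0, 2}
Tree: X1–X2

No — vertex 3 appears in no bag.

A tree decomposition must satisfy three properties: every vertex lies in some bag; for every edge, both endpoints lie together in some bag; and for every vertex, the bags containing it form a connected subtree. Here vertex 3 appears in no bag, so the decomposition is invalid.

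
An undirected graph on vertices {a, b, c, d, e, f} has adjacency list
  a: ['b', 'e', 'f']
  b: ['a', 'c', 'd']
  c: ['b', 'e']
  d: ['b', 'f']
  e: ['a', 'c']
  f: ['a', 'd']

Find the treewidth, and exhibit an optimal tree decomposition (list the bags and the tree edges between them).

The largest bag has 3 vertices, giving width 2; this decomposition certifies tw(G) ≤ 2. The edges f–d–b–a–f form a cycle, so G is not a tree and its treewidth is at least 2. Combining the bounds, tw(G) = 2.

Treewidth 2.
Bags: B1 = {a, d, f}  B2 = {a, b, d}  B3 = {a, b, e}  B4 = {b, c, e}
Tree: B1–B2, B2–B3, B3–B4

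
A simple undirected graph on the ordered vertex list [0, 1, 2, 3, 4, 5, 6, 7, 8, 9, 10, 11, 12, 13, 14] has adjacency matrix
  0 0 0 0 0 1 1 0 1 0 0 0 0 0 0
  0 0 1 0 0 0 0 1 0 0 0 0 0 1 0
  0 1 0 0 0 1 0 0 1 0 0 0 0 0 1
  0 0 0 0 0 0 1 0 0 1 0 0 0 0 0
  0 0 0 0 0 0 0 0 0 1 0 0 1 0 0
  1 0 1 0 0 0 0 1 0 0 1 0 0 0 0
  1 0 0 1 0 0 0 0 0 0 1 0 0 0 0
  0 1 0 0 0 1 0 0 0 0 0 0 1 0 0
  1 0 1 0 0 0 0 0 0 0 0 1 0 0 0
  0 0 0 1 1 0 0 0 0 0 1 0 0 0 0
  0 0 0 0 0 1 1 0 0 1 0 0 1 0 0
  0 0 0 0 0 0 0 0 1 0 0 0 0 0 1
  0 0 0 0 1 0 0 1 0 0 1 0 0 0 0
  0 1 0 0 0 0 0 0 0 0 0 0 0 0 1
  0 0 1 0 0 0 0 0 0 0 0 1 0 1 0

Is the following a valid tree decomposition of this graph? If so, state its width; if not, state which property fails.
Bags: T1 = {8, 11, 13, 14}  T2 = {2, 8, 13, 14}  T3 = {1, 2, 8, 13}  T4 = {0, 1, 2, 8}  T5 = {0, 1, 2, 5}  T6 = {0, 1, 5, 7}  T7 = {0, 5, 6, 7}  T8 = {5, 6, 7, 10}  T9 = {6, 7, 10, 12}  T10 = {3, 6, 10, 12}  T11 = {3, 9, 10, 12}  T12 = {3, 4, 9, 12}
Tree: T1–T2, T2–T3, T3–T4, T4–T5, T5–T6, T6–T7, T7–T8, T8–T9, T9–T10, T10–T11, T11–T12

Yes; width 3.

Vertex coverage: the bags together contain {0, 1, 2, 3, 4, 5, 6, 7, 8, 9, 10, 11, 12, 13, 14}, the full vertex set. Edge coverage: each edge of G has both endpoints in at least one bag. Running intersection: for every vertex, the bags containing it form a connected subtree. All three properties hold, so this is a valid tree decomposition of width max|bag| − 1 = 3, and hence tw(G) ≤ 3.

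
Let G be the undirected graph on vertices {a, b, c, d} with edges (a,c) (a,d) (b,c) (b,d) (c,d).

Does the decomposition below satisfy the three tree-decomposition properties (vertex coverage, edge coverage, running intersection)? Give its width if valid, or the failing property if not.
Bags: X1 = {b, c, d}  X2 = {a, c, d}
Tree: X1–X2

Yes; width 2.

Checking the three conditions: (i) the bags cover all of {a, b, c, d}; (ii) for each edge, some bag contains both endpoints; (iii) the bags containing any fixed vertex form a subtree. All hold, so the decomposition is valid with width 3 − 1 = 2.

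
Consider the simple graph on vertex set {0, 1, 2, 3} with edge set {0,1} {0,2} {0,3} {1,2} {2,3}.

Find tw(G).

A width-2 tree decomposition is:
Bags: B1 = {0, 1, 2}  B2 = {0, 2, 3}
Tree: B1–B2
Every bag has size at most 3, so the width is 3 − 1 = 2 and tw(G) ≤ 2. Conversely, {0, 1, 2} is a clique of size 3, and the vertices of any clique must share a bag in every tree decomposition; so some bag has ≥ 3 vertices and tw(G) ≥ 2. Combining the bounds, tw(G) = 2.

2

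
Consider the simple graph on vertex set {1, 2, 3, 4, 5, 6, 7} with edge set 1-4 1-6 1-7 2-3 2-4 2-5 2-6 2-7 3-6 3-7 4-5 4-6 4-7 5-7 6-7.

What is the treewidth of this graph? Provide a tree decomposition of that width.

Treewidth 3.
One such decomposition:
Bags: B1 = {1, 4, 6, 7}  B2 = {2, 4, 6, 7}  B3 = {2, 4, 5, 7}  B4 = {2, 3, 6, 7}
Tree: B1–B2, B2–B3, B2–B4

Each bag holds 4 vertices, so the decomposition has width 3, which upper-bounds the treewidth. Conversely, {1, 4, 6, 7} is a clique of size 4, and the vertices of any clique must share a bag in every tree decomposition; so some bag has ≥ 4 vertices and tw(G) ≥ 3. Therefore the treewidth is 3.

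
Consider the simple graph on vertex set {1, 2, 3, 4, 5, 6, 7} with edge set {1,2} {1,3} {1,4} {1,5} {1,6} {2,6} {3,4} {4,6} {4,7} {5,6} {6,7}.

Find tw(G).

A width-2 tree decomposition is:
Bags: B1 = {4, 6, 7}  B2 = {1, 4, 6}  B3 = {1, 2, 6}  B4 = {1, 3, 4}  B5 = {1, 5, 6}
Tree: B1–B2, B2–B3, B2–B4, B2–B5
Every bag has size at most 3, so the width is 3 − 1 = 2 and tw(G) ≤ 2. Conversely, {1, 3, 4} is a clique of size 3, and the vertices of any clique must share a bag in every tree decomposition; so some bag has ≥ 3 vertices and tw(G) ≥ 2. Combining the bounds, tw(G) = 2.

2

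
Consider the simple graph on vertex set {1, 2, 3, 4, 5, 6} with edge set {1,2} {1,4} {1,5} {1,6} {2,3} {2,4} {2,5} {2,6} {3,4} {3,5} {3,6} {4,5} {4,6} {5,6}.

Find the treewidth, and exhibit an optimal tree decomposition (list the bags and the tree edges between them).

Treewidth 4.
One such decomposition:
Bags: B1 = {2, 3, 4, 5, 6}  B2 = {1, 2, 4, 5, 6}
Tree: B1–B2

Every bag has size at most 5, so the width is 5 − 1 = 4 and tw(G) ≤ 4. On the other hand G contains the 5-clique {1, 2, 4, 5, 6}. A clique must lie in a single bag of any decomposition, so no decomposition can have width below 4. Therefore the treewidth is 4.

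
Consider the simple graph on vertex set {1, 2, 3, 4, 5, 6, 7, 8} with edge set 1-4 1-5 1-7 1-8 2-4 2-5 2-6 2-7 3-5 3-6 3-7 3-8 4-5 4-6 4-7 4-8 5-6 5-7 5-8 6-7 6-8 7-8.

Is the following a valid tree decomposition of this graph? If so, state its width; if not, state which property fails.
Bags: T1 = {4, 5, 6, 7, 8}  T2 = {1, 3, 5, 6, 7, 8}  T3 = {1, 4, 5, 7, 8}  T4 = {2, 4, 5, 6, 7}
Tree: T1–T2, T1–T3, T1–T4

No — bags containing vertex 1 are not connected in the tree.

A tree decomposition must satisfy three properties: every vertex lies in some bag; for every edge, both endpoints lie together in some bag; and for every vertex, the bags containing it form a connected subtree. Here bags containing vertex 1 are not connected in the tree, so the decomposition is invalid.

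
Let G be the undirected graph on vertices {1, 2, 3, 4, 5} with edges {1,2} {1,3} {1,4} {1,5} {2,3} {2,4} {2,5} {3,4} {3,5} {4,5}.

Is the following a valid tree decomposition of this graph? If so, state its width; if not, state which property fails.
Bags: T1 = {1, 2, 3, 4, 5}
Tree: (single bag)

Every vertex of G appears in some bag (union = {1, 2, 3, 4, 5}); every edge is covered by a bag; and for each vertex v the set of bags containing v is connected in the bag tree. The decomposition is therefore valid. The largest bag has 5 vertices, so the width is 4.

Yes; width 4.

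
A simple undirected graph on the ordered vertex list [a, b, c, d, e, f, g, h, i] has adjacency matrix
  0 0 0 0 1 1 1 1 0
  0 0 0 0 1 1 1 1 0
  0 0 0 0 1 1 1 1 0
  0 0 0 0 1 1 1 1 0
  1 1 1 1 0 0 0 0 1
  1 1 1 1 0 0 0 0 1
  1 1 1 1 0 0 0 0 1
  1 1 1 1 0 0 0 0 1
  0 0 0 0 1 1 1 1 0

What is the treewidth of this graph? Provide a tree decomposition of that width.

Treewidth 4.
One such decomposition:
Bags: B1 = {a, e, f, g, h}  B2 = {b, e, f, g, h}  B3 = {e, f, g, h, i}  B4 = {d, e, f, g, h}  B5 = {c, e, f, g, h}
Tree: B1–B2, B2–B3, B3–B4, B4–B5

Each bag holds 5 vertices, so the decomposition has width 4, which upper-bounds the treewidth. For the lower bound: the 5 vertex sets {a,f}, {b,g}, {h,i}, {e}, {d} are disjoint, each induces a connected subgraph, and every pair is joined by at least one edge of G. Contracting each set to a single vertex therefore yields K_{5} as a minor, and since treewidth is minor-monotone, tw(G) ≥ tw(K_{5}) = 4. Combining the bounds, tw(G) = 4.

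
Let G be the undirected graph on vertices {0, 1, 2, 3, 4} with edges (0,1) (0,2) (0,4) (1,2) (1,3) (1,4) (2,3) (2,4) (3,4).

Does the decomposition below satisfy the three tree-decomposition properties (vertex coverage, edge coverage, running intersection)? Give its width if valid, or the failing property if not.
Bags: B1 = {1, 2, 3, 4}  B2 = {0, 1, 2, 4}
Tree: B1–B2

Yes; width 3.

Every vertex of G appears in some bag (union = {0, 1, 2, 3, 4}); every edge is covered by a bag; and for each vertex v the set of bags containing v is connected in the bag tree. The decomposition is therefore valid. The largest bag has 4 vertices, so the width is 3.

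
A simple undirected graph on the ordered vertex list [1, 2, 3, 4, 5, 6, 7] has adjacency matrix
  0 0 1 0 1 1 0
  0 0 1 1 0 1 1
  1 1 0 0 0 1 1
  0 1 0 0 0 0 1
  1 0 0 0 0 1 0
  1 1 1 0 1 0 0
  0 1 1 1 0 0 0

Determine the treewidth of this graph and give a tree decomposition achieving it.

Every bag has size at most 3, so the width is 3 − 1 = 2 and tw(G) ≤ 2. For the lower bound, the 3 vertices {1, 3, 6} are pairwise adjacent, and any tree decomposition puts a clique entirely inside one bag — forcing width ≥ 2. Therefore the treewidth is 2.

Treewidth 2.
One optimal decomposition is:
Bags: B1 = {1, 5, 6}  B2 = {1, 3, 6}  B3 = {2, 3, 6}  B4 = {2, 3, 7}  B5 = {2, 4, 7}
Tree: B1–B2, B2–B3, B3–B4, B4–B5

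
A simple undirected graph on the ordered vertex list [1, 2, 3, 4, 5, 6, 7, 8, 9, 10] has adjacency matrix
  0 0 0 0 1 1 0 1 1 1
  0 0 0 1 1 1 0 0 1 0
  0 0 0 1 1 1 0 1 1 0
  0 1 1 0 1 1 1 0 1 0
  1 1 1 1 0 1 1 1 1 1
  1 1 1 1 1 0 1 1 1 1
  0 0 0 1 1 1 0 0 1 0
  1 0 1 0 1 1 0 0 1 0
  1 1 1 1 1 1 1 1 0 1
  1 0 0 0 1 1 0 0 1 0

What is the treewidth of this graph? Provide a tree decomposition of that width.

Each bag holds 5 vertices, so the decomposition has width 4, which upper-bounds the treewidth. Conversely, {1, 5, 6, 8, 9} is a clique of size 5, and the vertices of any clique must share a bag in every tree decomposition; so some bag has ≥ 5 vertices and tw(G) ≥ 4. Combining the bounds, tw(G) = 4.

Treewidth 4.
One such decomposition:
Bags: B1 = {3, 5, 6, 8, 9}  B2 = {1, 5, 6, 8, 9}  B3 = {3, 4, 5, 6, 9}  B4 = {2, 4, 5, 6, 9}  B5 = {1, 5, 6, 9, 10}  B6 = {4, 5, 6, 7, 9}
Tree: B1–B2, B1–B3, B3–B4, B2–B5, B4–B6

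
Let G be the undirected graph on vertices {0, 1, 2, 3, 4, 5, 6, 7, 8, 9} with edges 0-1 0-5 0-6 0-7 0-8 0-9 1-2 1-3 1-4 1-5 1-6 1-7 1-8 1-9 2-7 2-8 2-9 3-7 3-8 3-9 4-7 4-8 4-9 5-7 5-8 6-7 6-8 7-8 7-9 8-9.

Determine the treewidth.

4

A width-4 tree decomposition is:
Bags: B1 = {1, 3, 7, 8, 9}  B2 = {1, 4, 7, 8, 9}  B3 = {0, 1, 7, 8, 9}  B4 = {1, 2, 7, 8, 9}  B5 = {0, 1, 5, 7, 8}  B6 = {0, 1, 6, 7, 8}
Tree: B1–B2, B2–B3, B1–B4, B3–B5, B5–B6
The largest bag has 5 vertices, giving width 4; this decomposition certifies tw(G) ≤ 4. Conversely, {0, 1, 7, 8, 9} is a clique of size 5, and the vertices of any clique must share a bag in every tree decomposition; so some bag has ≥ 5 vertices and tw(G) ≥ 4. Therefore the treewidth is 4.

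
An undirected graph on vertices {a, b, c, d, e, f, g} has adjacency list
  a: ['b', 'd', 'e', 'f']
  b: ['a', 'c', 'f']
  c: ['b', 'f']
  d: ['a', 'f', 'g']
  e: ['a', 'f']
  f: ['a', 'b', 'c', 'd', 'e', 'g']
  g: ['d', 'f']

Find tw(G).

A width-2 tree decomposition is:
Bags: B1 = {d, f, g}  B2 = {a, d, f}  B3 = {a, b, f}  B4 = {a, e, f}  B5 = {b, c, f}
Tree: B1–B2, B2–B3, B3–B4, B3–B5
Every bag has size at most 3, so the width is 3 − 1 = 2 and tw(G) ≤ 2. Conversely, {d, f, g} is a clique of size 3, and the vertices of any clique must share a bag in every tree decomposition; so some bag has ≥ 3 vertices and tw(G) ≥ 2. Therefore the treewidth is 2.

2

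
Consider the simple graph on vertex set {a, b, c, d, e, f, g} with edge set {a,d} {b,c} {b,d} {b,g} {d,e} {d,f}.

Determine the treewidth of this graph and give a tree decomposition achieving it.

Each bag holds 2 vertices, so the decomposition has width 1, which upper-bounds the treewidth. Any graph with an edge has treewidth ≥ 1, and G has the edge d–f. Combining the bounds, tw(G) = 1.

Treewidth 1.
One such decomposition:
Bags: B1 = {d, f}  B2 = {b, d}  B3 = {b, g}  B4 = {b, c}  B5 = {d, e}  B6 = {a, d}
Tree: B1–B2, B2–B3, B3–B4, B2–B5, B2–B6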